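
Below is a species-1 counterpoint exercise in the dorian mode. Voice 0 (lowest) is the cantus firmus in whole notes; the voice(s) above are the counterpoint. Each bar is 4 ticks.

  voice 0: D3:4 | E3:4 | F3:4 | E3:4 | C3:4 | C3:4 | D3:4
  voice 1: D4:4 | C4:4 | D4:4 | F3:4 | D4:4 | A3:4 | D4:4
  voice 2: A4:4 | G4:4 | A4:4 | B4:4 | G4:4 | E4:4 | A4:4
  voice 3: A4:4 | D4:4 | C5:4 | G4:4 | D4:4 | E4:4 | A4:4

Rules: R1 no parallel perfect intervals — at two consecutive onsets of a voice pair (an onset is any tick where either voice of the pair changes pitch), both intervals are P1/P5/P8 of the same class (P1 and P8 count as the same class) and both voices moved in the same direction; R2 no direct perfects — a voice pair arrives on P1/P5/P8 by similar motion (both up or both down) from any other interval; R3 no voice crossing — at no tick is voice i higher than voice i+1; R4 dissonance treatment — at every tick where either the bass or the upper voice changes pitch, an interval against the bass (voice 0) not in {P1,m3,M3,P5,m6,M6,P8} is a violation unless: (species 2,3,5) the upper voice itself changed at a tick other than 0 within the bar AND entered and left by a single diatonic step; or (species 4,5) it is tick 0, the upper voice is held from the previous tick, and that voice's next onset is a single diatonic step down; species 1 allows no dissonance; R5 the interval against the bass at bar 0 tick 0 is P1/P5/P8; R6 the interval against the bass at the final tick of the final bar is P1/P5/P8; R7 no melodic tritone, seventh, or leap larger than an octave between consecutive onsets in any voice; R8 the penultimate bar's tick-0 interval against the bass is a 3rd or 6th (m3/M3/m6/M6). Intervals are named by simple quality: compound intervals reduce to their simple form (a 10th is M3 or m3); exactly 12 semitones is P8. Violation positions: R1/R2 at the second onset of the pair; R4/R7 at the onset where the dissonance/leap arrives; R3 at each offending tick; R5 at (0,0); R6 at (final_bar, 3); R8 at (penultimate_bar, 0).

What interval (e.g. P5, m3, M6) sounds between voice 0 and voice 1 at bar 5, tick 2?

M6

voice 0=C3 voice 1=A3 -> M6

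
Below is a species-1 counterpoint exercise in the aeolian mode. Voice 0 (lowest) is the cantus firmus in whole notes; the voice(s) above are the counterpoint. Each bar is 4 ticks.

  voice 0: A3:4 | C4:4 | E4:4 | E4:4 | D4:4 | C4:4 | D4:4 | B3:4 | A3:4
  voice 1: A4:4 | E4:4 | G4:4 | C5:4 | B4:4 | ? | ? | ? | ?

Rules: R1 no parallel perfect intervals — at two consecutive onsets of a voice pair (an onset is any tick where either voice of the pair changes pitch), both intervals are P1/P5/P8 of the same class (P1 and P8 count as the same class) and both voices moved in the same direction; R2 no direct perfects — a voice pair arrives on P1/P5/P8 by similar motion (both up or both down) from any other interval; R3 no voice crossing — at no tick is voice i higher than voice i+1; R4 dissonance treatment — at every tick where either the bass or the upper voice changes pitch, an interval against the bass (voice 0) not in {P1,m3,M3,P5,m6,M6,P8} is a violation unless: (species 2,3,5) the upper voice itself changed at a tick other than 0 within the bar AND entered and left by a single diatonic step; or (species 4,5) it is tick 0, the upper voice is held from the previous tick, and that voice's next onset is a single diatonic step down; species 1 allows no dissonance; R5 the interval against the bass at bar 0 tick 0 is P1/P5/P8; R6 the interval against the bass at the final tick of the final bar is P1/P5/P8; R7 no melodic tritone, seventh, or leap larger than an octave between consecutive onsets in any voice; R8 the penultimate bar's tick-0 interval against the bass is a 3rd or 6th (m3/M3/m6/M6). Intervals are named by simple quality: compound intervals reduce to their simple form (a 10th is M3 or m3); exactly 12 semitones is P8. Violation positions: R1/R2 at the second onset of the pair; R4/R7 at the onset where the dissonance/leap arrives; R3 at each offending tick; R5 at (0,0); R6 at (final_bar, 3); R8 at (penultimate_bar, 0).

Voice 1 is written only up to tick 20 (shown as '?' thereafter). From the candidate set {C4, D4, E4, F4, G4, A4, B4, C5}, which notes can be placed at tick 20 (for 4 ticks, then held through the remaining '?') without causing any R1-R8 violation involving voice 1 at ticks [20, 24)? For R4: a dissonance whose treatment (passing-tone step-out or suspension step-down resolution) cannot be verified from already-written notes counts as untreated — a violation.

{A4, C5, E4}

C4: violates R2,R7
D4: violates R4
E4: legal
F4: violates R4,R7
G4: violates R2
A4: legal
B4: violates R4
C5: legal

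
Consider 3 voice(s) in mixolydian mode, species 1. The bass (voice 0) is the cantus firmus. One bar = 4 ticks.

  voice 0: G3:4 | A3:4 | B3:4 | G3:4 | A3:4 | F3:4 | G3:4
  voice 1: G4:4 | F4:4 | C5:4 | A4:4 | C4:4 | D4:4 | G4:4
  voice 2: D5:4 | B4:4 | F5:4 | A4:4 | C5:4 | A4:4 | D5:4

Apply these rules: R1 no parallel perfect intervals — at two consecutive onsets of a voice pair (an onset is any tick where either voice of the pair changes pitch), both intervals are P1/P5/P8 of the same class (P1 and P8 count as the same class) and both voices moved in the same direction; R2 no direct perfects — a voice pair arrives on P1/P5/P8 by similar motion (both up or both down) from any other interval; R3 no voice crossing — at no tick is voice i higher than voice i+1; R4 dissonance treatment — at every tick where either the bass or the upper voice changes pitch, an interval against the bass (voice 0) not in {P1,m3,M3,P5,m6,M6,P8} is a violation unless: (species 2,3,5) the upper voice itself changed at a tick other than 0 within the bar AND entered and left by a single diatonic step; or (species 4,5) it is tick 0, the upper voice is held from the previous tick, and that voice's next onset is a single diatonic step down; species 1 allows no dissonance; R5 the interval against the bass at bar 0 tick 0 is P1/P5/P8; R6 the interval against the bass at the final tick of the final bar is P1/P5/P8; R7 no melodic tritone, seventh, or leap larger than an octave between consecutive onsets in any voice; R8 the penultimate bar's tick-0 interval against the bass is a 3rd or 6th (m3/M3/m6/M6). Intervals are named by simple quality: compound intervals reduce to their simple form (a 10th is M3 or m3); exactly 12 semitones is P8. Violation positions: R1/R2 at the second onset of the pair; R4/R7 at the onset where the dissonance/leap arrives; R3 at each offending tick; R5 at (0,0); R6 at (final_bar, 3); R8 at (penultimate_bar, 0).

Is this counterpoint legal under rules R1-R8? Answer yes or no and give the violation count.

bar 0: v0=G3 v1=G4 v2=D5 (P5)
bar 1: v0=A3 v1=F4 v2=B4 (M2)
bar 2: v0=B3 v1=C5 v2=F5 (TT)
bar 3: v0=G3 v1=A4 v2=A4 (M2)
bar 4: v0=A3 v1=C4 v2=C5 (m3)
bar 5: v0=F3 v1=D4 v2=A4 (M3)
bar 6: v0=G3 v1=G4 v2=D5 (P5)
  R4 @ bar1.0: A3/B4 M2 untreated
  R4 @ bar2.0: B3/C5 m2 untreated
  R4 @ bar2.0: B3/F5 TT untreated
  R7 @ bar2.0: B4->F5 leap 6st
  R2 @ bar3.0: C5/F5 P4 -> A4/A4 P1 similar
  R4 @ bar3.0: G3/A4 M2 untreated
  R4 @ bar3.0: G3/A4 M2 untreated
  R1 @ bar6.0: D4/A4 P5 -> G4/D5 P5 similar
  R2 @ bar6.0: F3/D4 M6 -> G3/G4 P8 similar
  R2 @ bar6.0: F3/A4 M3 -> G3/D5 P5 similar

No (10 violations)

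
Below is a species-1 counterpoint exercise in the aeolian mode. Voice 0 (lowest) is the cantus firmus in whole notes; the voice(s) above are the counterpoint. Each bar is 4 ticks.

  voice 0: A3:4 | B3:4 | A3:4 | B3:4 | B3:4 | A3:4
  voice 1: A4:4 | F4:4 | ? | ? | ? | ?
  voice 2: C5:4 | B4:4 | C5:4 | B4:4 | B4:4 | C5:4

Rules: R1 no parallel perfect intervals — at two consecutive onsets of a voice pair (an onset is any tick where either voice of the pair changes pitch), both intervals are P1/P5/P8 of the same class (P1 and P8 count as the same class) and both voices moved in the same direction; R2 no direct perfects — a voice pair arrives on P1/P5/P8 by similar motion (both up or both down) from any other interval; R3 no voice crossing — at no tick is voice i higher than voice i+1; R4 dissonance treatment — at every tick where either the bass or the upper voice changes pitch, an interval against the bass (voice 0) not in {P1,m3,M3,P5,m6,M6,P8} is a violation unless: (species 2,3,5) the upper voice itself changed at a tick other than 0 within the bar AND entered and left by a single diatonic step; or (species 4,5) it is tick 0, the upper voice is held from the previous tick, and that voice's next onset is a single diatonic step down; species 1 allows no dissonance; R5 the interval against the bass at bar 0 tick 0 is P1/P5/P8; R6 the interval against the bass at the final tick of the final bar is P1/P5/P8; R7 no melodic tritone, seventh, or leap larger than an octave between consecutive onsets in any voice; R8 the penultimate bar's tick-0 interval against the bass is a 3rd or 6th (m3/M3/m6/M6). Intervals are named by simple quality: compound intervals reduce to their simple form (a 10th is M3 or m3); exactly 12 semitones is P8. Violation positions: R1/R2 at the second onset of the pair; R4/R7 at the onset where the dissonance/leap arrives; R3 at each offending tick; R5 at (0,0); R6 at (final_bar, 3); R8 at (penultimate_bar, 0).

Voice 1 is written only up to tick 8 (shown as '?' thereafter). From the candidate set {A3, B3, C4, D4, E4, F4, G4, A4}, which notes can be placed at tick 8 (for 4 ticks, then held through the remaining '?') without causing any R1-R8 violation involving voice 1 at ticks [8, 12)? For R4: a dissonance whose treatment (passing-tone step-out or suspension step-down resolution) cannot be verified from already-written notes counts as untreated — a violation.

{A4, C4, F4}

A3: violates R2
B3: violates R4,R7
C4: legal
D4: violates R4
E4: violates R2
F4: legal
G4: violates R4
A4: legal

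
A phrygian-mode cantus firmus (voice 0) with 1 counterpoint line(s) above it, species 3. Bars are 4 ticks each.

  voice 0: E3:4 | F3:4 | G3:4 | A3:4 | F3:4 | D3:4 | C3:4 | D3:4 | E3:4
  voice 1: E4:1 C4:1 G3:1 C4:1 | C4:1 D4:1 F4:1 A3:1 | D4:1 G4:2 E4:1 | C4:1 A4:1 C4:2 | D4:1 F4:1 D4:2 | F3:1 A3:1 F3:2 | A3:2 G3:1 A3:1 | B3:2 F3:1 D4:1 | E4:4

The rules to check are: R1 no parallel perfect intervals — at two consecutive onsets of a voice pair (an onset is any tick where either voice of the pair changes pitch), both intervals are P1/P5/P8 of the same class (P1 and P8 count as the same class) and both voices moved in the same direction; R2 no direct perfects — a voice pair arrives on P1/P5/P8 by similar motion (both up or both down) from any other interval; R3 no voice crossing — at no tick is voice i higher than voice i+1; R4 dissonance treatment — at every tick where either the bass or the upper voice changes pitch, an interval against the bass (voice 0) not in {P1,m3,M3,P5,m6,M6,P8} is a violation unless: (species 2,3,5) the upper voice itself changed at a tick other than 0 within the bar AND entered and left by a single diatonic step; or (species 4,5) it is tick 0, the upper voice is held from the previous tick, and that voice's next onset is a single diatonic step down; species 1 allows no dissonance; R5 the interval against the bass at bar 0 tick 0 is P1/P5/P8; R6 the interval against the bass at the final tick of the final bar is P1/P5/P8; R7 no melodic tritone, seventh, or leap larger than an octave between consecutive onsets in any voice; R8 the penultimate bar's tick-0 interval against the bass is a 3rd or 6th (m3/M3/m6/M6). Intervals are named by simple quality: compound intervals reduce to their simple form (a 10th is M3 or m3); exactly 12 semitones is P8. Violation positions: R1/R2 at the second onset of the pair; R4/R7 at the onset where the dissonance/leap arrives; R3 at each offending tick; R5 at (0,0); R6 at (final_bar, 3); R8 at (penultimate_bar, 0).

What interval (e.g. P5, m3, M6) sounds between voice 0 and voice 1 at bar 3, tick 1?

voice 0=A3 voice 1=A4 -> P8

P8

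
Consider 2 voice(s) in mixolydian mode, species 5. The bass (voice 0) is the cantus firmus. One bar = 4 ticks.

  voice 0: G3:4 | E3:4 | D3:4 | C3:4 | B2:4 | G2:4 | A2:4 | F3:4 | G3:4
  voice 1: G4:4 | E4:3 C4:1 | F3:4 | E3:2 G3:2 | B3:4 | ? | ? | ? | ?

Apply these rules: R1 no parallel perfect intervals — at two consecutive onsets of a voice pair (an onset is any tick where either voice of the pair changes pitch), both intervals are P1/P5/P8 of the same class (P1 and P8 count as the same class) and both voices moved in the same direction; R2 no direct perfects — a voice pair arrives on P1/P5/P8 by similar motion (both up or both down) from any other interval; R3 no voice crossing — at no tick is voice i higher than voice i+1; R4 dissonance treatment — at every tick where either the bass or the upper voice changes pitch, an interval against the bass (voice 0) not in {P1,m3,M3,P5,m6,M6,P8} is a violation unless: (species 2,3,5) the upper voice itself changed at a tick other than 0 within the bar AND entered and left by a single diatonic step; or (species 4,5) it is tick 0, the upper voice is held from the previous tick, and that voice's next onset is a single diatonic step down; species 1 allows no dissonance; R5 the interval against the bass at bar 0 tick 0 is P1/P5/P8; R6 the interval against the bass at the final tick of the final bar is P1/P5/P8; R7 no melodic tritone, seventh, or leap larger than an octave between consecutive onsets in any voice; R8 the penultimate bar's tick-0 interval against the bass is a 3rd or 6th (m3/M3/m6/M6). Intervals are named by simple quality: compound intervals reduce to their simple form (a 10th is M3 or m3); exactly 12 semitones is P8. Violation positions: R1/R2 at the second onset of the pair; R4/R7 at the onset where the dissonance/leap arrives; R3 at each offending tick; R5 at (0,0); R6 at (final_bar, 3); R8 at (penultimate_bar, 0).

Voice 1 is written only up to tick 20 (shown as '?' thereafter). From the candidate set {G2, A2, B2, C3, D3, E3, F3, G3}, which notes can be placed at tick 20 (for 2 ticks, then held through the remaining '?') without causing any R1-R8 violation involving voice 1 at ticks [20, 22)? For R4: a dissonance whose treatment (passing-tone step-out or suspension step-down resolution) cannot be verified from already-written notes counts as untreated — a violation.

G2: violates R1,R7
A2: violates R4,R7
B2: legal
C3: violates R4,R7
D3: violates R2
E3: legal
F3: violates R4,R7
G3: violates R1

{B2, E3}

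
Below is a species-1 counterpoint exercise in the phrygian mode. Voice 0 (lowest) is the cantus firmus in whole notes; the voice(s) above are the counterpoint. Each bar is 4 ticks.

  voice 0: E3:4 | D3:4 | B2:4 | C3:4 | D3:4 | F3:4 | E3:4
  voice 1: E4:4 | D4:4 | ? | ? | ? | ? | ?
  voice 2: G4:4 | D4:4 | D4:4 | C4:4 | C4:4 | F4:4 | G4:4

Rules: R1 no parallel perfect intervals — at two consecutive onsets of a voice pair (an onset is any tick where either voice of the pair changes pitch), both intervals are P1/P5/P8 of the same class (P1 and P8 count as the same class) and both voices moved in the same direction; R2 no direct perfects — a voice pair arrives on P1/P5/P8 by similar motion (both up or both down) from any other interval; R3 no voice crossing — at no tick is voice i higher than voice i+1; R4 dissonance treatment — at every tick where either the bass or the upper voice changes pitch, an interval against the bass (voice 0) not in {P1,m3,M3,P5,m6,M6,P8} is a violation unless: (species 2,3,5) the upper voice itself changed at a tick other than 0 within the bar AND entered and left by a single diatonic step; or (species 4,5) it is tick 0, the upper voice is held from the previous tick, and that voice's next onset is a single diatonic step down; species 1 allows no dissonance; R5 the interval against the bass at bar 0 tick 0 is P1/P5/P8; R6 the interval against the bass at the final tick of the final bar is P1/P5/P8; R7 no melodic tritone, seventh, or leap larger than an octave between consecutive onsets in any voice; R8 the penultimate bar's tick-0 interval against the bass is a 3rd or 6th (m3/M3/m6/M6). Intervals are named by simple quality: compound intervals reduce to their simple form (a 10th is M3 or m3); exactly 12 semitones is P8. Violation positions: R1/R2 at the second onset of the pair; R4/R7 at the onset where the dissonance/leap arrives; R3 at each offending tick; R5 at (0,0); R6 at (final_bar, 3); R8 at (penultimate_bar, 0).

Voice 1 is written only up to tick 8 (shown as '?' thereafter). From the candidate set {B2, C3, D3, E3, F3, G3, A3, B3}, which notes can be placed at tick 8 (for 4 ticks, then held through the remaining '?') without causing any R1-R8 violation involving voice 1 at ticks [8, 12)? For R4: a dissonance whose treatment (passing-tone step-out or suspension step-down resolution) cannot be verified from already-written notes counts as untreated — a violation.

B2: violates R1,R7
C3: violates R4,R7
D3: legal
E3: violates R4,R7
F3: violates R4
G3: legal
A3: violates R4
B3: violates R1

{D3, G3}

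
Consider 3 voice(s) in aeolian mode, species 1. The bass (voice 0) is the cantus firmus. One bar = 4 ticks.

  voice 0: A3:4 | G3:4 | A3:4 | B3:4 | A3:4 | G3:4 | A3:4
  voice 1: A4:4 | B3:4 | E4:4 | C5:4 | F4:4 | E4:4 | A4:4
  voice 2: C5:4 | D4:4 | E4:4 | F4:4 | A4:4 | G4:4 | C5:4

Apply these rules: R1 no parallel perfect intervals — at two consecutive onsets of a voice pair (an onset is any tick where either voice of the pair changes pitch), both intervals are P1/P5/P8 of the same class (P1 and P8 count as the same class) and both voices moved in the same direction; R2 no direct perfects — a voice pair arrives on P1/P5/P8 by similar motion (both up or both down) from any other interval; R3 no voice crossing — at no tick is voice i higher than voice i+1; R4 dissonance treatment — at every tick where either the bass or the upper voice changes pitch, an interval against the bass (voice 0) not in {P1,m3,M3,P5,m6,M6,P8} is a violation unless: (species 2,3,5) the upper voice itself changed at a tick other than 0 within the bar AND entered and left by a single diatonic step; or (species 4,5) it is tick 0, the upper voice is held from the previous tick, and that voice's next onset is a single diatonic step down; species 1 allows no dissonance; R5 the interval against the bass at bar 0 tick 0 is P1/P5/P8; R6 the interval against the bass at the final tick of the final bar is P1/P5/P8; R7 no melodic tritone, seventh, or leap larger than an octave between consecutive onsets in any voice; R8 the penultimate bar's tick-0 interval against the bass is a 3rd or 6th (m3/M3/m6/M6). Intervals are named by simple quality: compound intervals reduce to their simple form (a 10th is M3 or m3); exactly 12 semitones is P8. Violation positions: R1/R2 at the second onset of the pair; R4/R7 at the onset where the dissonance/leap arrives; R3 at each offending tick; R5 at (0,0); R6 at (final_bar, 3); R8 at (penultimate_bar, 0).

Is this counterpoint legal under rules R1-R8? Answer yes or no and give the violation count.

bar 0: v0=A3 v1=A4 v2=C5 (m3)
bar 1: v0=G3 v1=B3 v2=D4 (P5)
bar 2: v0=A3 v1=E4 v2=E4 (P5)
bar 3: v0=B3 v1=C5 v2=F4 (TT)
bar 4: v0=A3 v1=F4 v2=A4 (P8)
bar 5: v0=G3 v1=E4 v2=G4 (P8)
bar 6: v0=A3 v1=A4 v2=C5 (m3)
  R5 @ bar0.0: opens on m3
  R2 @ bar1.0: A3/C5 m3 -> G3/D4 P5 similar
  R7 @ bar1.0: A4->B3 leap 10st
  R7 @ bar1.0: C5->D4 leap 10st
  R1 @ bar2.0: G3/D4 P5 -> A3/E4 P5 similar
  R2 @ bar2.0: G3/B3 M3 -> A3/E4 P5 similar
  R2 @ bar2.0: B3/D4 m3 -> E4/E4 P1 similar
  R2 @ bar3.0: E4/E4 P1 -> C5/F4 P5 similar
  R3 @ bar3.0: C5 above F4
  R4 @ bar3.0: B3/C5 m2 untreated
  R4 @ bar3.0: B3/F4 TT untreated
  R3 @ bar3.1: C5 above F4
  R3 @ bar3.2: C5 above F4
  R3 @ bar3.3: C5 above F4
  R1 @ bar5.0: A3/A4 P8 -> G3/G4 P8 similar
  R8 @ bar5.0: penult P8 not 3rd/6th
  R2 @ bar6.0: G3/E4 M6 -> A3/A4 P8 similar
  R6 @ bar6.3: closes on m3

No (18 violations)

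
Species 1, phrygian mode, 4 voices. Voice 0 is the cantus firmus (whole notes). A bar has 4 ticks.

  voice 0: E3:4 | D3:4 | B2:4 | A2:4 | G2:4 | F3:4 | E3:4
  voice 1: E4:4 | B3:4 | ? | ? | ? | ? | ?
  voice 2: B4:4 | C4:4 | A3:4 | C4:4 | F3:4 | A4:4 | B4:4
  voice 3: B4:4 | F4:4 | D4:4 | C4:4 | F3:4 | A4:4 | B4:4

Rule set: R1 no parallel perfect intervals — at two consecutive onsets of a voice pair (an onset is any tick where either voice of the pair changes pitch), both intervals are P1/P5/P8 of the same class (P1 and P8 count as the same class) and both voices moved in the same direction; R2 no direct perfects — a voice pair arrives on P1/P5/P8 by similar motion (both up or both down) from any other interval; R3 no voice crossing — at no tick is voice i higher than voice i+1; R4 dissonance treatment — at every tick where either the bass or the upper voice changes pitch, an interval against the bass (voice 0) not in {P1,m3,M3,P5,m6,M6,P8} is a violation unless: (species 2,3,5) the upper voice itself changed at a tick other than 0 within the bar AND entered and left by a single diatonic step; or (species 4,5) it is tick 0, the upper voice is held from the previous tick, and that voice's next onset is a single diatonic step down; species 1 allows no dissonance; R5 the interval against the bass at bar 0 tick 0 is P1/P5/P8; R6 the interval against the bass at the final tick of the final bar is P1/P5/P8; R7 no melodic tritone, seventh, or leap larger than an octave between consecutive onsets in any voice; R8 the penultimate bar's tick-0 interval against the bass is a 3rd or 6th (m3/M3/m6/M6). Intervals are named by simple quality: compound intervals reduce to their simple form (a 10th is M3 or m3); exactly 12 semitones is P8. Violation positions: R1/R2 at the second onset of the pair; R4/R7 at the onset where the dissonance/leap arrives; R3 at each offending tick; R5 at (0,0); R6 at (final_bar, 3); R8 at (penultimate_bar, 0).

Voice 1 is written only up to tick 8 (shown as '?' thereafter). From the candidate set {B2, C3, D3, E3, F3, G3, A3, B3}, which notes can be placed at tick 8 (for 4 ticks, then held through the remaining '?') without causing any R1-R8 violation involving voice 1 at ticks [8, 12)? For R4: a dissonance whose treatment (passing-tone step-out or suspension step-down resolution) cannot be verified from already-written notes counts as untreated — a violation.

B2: violates R2
C3: violates R4,R7
D3: violates R2
E3: violates R4
F3: violates R4,R7
G3: violates R2
A3: violates R2,R4
B3: violates R3

{}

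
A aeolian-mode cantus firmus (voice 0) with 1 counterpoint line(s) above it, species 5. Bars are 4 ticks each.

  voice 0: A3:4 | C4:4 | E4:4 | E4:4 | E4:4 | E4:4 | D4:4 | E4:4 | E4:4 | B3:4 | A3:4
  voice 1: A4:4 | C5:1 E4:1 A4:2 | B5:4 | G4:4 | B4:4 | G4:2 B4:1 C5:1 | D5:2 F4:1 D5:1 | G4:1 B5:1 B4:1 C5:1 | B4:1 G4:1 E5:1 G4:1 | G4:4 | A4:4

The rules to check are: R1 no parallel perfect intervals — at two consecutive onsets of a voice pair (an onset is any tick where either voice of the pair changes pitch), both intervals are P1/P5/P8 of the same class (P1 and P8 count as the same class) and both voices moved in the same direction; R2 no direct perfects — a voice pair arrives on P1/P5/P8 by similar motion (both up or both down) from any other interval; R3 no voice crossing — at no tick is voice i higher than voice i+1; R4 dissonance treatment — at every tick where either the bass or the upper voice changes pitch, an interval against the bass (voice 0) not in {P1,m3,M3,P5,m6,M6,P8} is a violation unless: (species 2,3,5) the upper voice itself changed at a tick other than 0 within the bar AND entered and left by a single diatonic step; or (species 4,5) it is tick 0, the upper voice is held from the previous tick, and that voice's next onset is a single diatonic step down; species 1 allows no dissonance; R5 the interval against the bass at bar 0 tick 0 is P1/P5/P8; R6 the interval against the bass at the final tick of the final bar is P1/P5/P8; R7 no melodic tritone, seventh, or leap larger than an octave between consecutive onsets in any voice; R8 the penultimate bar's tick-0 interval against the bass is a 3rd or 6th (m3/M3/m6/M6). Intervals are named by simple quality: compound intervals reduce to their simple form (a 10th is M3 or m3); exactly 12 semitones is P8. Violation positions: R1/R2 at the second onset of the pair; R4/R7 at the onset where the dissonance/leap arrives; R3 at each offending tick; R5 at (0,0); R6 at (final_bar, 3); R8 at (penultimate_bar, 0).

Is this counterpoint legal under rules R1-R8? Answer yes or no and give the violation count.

bar 0: v0=A3 v1=A4 (P8)
bar 1: v0=C4 v1=C5 (P8)
bar 2: v0=E4 v1=B5 (P5)
bar 3: v0=E4 v1=G4 (m3)
bar 4: v0=E4 v1=B4 (P5)
bar 5: v0=E4 v1=G4 (m3)
bar 6: v0=D4 v1=D5 (P8)
bar 7: v0=E4 v1=G4 (m3)
bar 8: v0=E4 v1=B4 (P5)
bar 9: v0=B3 v1=G4 (m6)
bar 10: v0=A3 v1=A4 (P8)
  R1 @ bar1.0: A3/A4 P8 -> C4/C5 P8 similar
  R2 @ bar2.0: C4/A4 M6 -> E4/B5 P5 similar
  R7 @ bar2.0: A4->B5 leap 14st
  R7 @ bar3.0: B5->G4 leap 16st
  R7 @ bar7.1: G4->B5 leap 16st

No (5 violations)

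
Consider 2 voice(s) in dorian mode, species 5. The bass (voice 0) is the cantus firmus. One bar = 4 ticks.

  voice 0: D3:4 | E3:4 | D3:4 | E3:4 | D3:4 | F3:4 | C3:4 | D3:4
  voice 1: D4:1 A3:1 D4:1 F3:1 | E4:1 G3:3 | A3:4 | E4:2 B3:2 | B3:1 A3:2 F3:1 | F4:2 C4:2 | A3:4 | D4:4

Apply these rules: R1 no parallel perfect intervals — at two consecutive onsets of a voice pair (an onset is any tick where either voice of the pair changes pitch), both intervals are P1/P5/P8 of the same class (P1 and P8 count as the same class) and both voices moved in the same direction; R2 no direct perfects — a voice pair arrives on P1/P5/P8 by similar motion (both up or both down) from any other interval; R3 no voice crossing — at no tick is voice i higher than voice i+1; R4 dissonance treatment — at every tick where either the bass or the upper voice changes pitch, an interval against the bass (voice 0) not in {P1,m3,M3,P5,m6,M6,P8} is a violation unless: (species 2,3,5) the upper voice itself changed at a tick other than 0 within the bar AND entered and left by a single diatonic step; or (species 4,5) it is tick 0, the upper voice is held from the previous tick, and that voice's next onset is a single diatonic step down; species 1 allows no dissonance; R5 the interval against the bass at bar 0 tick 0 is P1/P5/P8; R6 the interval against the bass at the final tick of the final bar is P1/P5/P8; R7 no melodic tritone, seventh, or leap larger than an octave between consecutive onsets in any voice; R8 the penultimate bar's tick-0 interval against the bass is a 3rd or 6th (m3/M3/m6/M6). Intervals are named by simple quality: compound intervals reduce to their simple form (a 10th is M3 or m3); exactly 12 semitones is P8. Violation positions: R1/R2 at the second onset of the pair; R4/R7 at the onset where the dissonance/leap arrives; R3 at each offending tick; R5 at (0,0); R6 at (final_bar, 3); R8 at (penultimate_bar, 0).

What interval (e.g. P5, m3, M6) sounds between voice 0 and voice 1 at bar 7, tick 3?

P8

voice 0=D3 voice 1=D4 -> P8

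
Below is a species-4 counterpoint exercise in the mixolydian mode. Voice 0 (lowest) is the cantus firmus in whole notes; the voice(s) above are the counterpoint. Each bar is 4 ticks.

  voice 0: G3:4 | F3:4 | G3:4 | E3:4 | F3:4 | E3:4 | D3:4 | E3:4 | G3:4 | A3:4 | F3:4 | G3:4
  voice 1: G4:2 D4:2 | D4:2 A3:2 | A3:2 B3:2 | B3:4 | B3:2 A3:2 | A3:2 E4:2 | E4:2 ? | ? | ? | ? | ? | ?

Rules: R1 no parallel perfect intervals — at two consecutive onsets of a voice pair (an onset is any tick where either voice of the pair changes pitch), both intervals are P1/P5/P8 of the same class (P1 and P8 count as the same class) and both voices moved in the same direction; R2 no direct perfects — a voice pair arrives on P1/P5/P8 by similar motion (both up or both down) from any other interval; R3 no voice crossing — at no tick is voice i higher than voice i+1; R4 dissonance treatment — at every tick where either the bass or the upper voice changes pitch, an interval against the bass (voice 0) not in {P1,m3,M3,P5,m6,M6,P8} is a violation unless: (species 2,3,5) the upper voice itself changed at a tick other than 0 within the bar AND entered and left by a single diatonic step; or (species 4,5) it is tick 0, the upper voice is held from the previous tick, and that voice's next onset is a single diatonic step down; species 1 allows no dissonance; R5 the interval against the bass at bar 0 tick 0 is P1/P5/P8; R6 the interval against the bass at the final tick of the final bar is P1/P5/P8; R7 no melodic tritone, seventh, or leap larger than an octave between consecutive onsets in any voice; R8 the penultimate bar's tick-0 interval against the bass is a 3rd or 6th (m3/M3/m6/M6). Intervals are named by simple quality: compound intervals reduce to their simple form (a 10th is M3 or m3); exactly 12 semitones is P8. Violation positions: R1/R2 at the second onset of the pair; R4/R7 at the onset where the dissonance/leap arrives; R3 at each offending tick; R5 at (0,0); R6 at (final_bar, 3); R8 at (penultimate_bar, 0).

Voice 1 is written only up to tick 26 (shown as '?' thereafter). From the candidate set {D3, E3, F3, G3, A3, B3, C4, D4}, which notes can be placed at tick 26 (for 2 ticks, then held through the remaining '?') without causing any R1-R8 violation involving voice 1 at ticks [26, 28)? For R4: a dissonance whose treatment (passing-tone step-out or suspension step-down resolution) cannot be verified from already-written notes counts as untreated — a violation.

{A3, B3, D4}

D3: violates R7
E3: violates R4
F3: violates R7
G3: violates R4
A3: legal
B3: legal
C4: violates R4
D4: legal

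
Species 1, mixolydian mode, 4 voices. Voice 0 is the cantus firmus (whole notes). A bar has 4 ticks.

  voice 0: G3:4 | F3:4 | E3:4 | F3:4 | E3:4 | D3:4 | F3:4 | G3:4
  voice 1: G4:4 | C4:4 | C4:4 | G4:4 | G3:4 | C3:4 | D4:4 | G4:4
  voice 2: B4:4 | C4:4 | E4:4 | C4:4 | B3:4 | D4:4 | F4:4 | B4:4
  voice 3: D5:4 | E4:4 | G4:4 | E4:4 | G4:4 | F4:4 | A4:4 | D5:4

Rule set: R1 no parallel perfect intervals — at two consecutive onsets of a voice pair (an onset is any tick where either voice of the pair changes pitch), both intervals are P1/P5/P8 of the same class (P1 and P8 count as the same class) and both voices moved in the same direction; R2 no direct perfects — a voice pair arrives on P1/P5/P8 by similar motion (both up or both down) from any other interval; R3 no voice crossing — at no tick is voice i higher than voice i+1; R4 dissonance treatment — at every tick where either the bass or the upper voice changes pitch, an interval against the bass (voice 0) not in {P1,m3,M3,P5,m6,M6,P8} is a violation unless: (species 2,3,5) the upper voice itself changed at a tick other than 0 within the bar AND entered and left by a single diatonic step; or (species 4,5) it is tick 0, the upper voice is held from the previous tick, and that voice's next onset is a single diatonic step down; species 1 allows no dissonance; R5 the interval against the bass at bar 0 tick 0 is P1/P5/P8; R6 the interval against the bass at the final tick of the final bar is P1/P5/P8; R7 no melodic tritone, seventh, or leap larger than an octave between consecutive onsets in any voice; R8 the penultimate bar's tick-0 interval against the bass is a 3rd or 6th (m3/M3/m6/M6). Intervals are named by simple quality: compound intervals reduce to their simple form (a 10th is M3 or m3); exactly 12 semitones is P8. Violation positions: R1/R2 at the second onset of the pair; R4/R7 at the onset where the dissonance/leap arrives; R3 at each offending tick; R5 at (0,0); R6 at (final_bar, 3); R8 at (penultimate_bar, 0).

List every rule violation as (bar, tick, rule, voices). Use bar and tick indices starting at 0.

bar 0: v0=G3 v1=G4 v2=B4 v3=D5 downbeat P5
bar 1: v0=F3 v1=C4 v2=C4 v3=E4 downbeat M7
bar 2: v0=E3 v1=C4 v2=E4 v3=G4 downbeat m3
bar 3: v0=F3 v1=G4 v2=C4 v3=E4 downbeat M7
bar 4: v0=E3 v1=G3 v2=B3 v3=G4 downbeat m3
bar 5: v0=D3 v1=C3 v2=D4 v3=F4 downbeat m3
bar 6: v0=F3 v1=D4 v2=F4 v3=A4 downbeat M3
bar 7: v0=G3 v1=G4 v2=B4 v3=D5 downbeat P5
  -> R5 @ bar 0 tick 0 v(0, 2): opens on M3
  -> R2 @ bar 1 tick 0 v(0, 1): G3/G4 P8 -> F3/C4 P5 similar
  -> R2 @ bar 1 tick 0 v(0, 2): G3/B4 M3 -> F3/C4 P5 similar
  -> R2 @ bar 1 tick 0 v(1, 2): G4/B4 M3 -> C4/C4 P1 similar
  -> R4 @ bar 1 tick 0 v(0, 3): F3/E4 M7 untreated
  -> R7 @ bar 1 tick 0 v(2,): B4->C4 leap 11st
  -> R7 @ bar 1 tick 0 v(3,): D5->E4 leap 10st
  -> R3 @ bar 3 tick 0 v(1, 2): G4 above C4
  -> R4 @ bar 3 tick 0 v(0, 1): F3/G4 M2 untreated
  -> R4 @ bar 3 tick 0 v(0, 3): F3/E4 M7 untreated
  -> R3 @ bar 3 tick 1 v(1, 2): G4 above C4
  -> R3 @ bar 3 tick 2 v(1, 2): G4 above C4
  -> R3 @ bar 3 tick 3 v(1, 2): G4 above C4
  -> R1 @ bar 4 tick 0 v(0, 2): F3/C4 P5 -> E3/B3 P5 similar
  -> R3 @ bar 5 tick 0 v(0, 1): D3 above C3
  -> R4 @ bar 5 tick 0 v(0, 1): D3/C3 M2 untreated
  -> R3 @ bar 5 tick 1 v(0, 1): D3 above C3
  -> R3 @ bar 5 tick 2 v(0, 1): D3 above C3
  -> R3 @ bar 5 tick 3 v(0, 1): D3 above C3
  -> R1 @ bar 6 tick 0 v(0, 2): D3/D4 P8 -> F3/F4 P8 similar
  -> R2 @ bar 6 tick 0 v(1, 3): C3/F4 P4 -> D4/A4 P5 similar
  -> R7 @ bar 6 tick 0 v(1,): C3->D4 leap 14st
  -> R8 @ bar 6 tick 0 v(0, 2): penult P8 not 3rd/6th
  -> R1 @ bar 7 tick 0 v(1, 3): D4/A4 P5 -> G4/D5 P5 similar
  -> R2 @ bar 7 tick 0 v(0, 1): F3/D4 M6 -> G3/G4 P8 similar
  -> R2 @ bar 7 tick 0 v(0, 3): F3/A4 M3 -> G3/D5 P5 similar
  -> R7 @ bar 7 tick 0 v(2,): F4->B4 leap 6st
  -> R6 @ bar 7 tick 3 v(0, 2): closes on M3

(0, 0, R5, (0, 2))
(1, 0, R2, (0, 1))
(1, 0, R2, (0, 2))
(1, 0, R2, (1, 2))
(1, 0, R4, (0, 3))
(1, 0, R7, (2,))
(1, 0, R7, (3,))
(3, 0, R3, (1, 2))
(3, 0, R4, (0, 1))
(3, 0, R4, (0, 3))
(3, 1, R3, (1, 2))
(3, 2, R3, (1, 2))
(3, 3, R3, (1, 2))
(4, 0, R1, (0, 2))
(5, 0, R3, (0, 1))
(5, 0, R4, (0, 1))
(5, 1, R3, (0, 1))
(5, 2, R3, (0, 1))
(5, 3, R3, (0, 1))
(6, 0, R1, (0, 2))
(6, 0, R2, (1, 3))
(6, 0, R7, (1,))
(6, 0, R8, (0, 2))
(7, 0, R1, (1, 3))
(7, 0, R2, (0, 1))
(7, 0, R2, (0, 3))
(7, 0, R7, (2,))
(7, 3, R6, (0, 2))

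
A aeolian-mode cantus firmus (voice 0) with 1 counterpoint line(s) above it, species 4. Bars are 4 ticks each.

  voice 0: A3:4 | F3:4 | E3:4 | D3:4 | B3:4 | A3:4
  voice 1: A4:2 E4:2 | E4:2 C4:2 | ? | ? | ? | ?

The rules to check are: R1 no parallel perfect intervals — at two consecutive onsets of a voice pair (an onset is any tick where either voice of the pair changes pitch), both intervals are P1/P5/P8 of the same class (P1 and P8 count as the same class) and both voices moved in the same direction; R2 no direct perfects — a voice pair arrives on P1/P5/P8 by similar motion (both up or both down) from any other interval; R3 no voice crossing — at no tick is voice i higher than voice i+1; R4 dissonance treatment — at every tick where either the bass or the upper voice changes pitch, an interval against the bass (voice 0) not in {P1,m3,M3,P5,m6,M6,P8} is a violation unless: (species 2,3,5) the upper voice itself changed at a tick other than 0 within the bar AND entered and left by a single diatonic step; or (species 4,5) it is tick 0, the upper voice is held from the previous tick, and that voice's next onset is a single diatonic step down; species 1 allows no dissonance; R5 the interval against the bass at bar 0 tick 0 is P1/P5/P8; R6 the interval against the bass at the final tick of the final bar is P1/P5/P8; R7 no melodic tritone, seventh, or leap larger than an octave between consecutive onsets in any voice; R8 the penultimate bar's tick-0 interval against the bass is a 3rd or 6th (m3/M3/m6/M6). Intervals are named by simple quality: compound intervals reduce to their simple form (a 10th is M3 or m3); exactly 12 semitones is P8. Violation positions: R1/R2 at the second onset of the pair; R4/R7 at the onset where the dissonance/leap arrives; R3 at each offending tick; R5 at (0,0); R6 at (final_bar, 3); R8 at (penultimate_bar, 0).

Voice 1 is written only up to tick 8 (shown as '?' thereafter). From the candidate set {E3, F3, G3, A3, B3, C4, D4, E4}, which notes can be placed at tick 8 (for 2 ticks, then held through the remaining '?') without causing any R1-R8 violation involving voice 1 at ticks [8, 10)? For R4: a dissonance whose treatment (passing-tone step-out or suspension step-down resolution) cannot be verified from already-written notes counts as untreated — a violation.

{C4, E4, G3}

E3: violates R2
F3: violates R4
G3: legal
A3: violates R4
B3: violates R1
C4: legal
D4: violates R4
E4: legal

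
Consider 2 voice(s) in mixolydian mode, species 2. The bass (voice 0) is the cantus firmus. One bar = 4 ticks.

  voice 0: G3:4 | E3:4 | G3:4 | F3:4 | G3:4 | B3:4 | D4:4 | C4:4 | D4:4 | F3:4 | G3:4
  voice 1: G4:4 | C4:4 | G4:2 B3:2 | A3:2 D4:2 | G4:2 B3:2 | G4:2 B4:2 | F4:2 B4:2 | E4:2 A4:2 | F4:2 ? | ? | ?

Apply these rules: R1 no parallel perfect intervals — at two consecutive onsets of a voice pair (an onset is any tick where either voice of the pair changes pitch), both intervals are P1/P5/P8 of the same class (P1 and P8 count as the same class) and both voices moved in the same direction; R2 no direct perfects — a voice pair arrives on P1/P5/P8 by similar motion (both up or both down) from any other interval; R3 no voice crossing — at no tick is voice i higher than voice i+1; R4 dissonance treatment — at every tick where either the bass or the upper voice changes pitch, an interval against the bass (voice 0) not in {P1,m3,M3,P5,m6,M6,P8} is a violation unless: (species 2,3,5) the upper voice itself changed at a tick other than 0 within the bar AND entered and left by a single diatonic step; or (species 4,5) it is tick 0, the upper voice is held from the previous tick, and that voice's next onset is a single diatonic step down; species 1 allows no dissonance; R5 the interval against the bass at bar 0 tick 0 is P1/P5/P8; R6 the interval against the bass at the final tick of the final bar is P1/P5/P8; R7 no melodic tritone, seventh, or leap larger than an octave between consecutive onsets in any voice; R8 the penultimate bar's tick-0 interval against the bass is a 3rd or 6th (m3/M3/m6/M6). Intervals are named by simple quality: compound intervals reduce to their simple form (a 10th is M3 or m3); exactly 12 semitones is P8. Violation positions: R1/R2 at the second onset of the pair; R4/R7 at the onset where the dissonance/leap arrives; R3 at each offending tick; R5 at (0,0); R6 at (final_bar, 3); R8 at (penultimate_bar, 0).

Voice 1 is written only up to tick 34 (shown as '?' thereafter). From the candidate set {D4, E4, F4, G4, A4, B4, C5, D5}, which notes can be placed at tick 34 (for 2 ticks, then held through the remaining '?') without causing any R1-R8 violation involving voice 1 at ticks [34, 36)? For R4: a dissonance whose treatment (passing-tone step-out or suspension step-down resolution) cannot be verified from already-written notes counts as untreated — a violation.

D4: legal
E4: violates R4
F4: legal
G4: violates R4
A4: legal
B4: violates R7
C5: violates R4
D5: legal

{A4, D4, D5, F4}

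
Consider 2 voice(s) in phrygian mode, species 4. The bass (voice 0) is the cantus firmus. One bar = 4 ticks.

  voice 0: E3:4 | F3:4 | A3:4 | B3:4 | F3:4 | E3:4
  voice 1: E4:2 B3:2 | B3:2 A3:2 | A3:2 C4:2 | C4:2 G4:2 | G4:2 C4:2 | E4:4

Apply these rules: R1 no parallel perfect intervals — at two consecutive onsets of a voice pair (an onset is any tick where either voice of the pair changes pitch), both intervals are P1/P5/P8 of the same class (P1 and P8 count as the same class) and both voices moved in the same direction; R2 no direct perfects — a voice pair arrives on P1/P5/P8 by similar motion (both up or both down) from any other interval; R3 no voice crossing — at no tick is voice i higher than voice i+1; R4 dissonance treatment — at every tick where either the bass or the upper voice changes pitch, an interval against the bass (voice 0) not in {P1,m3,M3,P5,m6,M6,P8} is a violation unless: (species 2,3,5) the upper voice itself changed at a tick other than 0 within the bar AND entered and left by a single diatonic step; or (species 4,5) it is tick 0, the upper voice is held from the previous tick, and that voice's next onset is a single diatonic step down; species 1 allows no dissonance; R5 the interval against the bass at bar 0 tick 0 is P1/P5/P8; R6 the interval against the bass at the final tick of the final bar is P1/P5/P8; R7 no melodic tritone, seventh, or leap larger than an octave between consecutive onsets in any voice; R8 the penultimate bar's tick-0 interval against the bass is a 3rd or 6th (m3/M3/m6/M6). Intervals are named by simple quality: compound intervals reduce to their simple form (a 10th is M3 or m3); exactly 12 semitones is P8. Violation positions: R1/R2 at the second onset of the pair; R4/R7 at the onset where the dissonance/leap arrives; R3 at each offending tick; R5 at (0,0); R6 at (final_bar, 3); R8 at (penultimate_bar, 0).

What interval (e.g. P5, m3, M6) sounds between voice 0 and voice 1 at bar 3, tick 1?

m2

voice 0=B3 voice 1=C4 -> m2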